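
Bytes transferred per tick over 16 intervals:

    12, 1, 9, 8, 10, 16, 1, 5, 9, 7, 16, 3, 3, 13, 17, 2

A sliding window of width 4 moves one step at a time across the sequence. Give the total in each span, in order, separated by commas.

Sliding a size-4 window across the 16 values:
12 1 9 8 → sum 30
1 9 8 10 → sum 28
9 8 10 16 → sum 43
8 10 16 1 → sum 35
10 16 1 5 → sum 32
16 1 5 9 → sum 31
1 5 9 7 → sum 22
5 9 7 16 → sum 37
9 7 16 3 → sum 35
7 16 3 3 → sum 29
16 3 3 13 → sum 35
3 3 13 17 → sum 36
3 13 17 2 → sum 35

30, 28, 43, 35, 32, 31, 22, 37, 35, 29, 35, 36, 35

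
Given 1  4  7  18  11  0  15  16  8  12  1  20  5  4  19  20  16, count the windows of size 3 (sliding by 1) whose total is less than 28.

(1, 4, 7) → sum 12  < 28 ✓
(4, 7, 18) → sum 29
(7, 18, 11) → sum 36
(18, 11, 0) → sum 29
(11, 0, 15) → sum 26  < 28 ✓
(0, 15, 16) → sum 31
(15, 16, 8) → sum 39
(16, 8, 12) → sum 36
(8, 12, 1) → sum 21  < 28 ✓
(12, 1, 20) → sum 33
(1, 20, 5) → sum 26  < 28 ✓
(20, 5, 4) → sum 29
(5, 4, 19) → sum 28
(4, 19, 20) → sum 43
(19, 20, 16) → sum 55
4 windows satisfy the condition.

4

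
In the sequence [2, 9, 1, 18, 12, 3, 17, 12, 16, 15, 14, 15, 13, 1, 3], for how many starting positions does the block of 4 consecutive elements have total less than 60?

10

[2, 9, 1, 18] → sum 30  < 60 ✓
[9, 1, 18, 12] → sum 40  < 60 ✓
[1, 18, 12, 3] → sum 34  < 60 ✓
[18, 12, 3, 17] → sum 50  < 60 ✓
[12, 3, 17, 12] → sum 44  < 60 ✓
[3, 17, 12, 16] → sum 48  < 60 ✓
[17, 12, 16, 15] → sum 60
[12, 16, 15, 14] → sum 57  < 60 ✓
[16, 15, 14, 15] → sum 60
[15, 14, 15, 13] → sum 57  < 60 ✓
[14, 15, 13, 1] → sum 43  < 60 ✓
[15, 13, 1, 3] → sum 32  < 60 ✓
10 windows satisfy the condition.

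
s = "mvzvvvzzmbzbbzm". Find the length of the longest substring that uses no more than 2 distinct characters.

[m] 1 distinct, len 1
[m, v] 2 distinct, len 2
[v, z] 2 distinct, len 2
[v, z, v] 2 distinct, len 3
[v, z, v, v] 2 distinct, len 4
[v, z, v, v, v] 2 distinct, len 5
[v, z, v, v, v, z] 2 distinct, len 6
[v, z, v, v, v, z, z] 2 distinct, len 7
[z, z, m] 2 distinct, len 3
[m, b] 2 distinct, len 2
[b, z] 2 distinct, len 2
[b, z, b] 2 distinct, len 3
[b, z, b, b] 2 distinct, len 4
[b, z, b, b, z] 2 distinct, len 5
[z, m] 2 distinct, len 2
Longest length with ≤2 distinct: 7.

7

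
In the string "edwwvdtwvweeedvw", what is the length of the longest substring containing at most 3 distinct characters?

6

[e] 1 distinct, len 1
[e, d] 2 distinct, len 2
[e, d, w] 3 distinct, len 3
[e, d, w, w] 3 distinct, len 4
[d, w, w, v] 3 distinct, len 4
[d, w, w, v, d] 3 distinct, len 5
[v, d, t] 3 distinct, len 3
[d, t, w] 3 distinct, len 3
[t, w, v] 3 distinct, len 3
[t, w, v, w] 3 distinct, len 4
[w, v, w, e] 3 distinct, len 4
[w, v, w, e, e] 3 distinct, len 5
[w, v, w, e, e, e] 3 distinct, len 6
[w, e, e, e, d] 3 distinct, len 5
[e, e, e, d, v] 3 distinct, len 5
[d, v, w] 3 distinct, len 3
Longest length with ≤3 distinct: 6.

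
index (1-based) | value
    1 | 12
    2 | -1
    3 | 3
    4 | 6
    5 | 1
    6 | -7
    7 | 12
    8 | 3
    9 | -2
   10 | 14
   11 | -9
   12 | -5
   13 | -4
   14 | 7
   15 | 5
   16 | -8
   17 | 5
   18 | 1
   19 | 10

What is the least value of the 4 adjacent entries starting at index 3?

-7

Elements at indices 3..6: 3, 6, 1, -7
min(3, 6, 1, -7) = -7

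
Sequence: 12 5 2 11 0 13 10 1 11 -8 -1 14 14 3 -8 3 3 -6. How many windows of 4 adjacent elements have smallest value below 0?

9

(12, 5, 2, 11) → min 2
(5, 2, 11, 0) → min 0
(2, 11, 0, 13) → min 0
(11, 0, 13, 10) → min 0
(0, 13, 10, 1) → min 0
(13, 10, 1, 11) → min 1
(10, 1, 11, -8) → min -8  < 0 ✓
(1, 11, -8, -1) → min -8  < 0 ✓
(11, -8, -1, 14) → min -8  < 0 ✓
(-8, -1, 14, 14) → min -8  < 0 ✓
(-1, 14, 14, 3) → min -1  < 0 ✓
(14, 14, 3, -8) → min -8  < 0 ✓
(14, 3, -8, 3) → min -8  < 0 ✓
(3, -8, 3, 3) → min -8  < 0 ✓
(-8, 3, 3, -6) → min -8  < 0 ✓
9 windows satisfy the condition.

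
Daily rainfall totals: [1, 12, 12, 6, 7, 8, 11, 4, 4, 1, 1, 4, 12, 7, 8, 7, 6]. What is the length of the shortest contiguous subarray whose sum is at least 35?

Extend right; whenever the sum reaches 35, record the length and shrink from the left:
add 1: running sum 1 < 35
add 12: running sum 13 < 35
add 12: running sum 25 < 35
add 6: running sum 31 < 35
end 4: [12, 12, 6, 7] sum 37, len 4
end 5: [12, 12, 6, 7, 8] sum 45, len 5
end 6: [12, 6, 7, 8, 11] sum 44, len 5
end 7: [6, 7, 8, 11, 4] sum 36, len 5
end 8: [6, 7, 8, 11, 4, 4] sum 40, len 6
end 9: [7, 8, 11, 4, 4, 1] sum 35, len 6
end 10: [7, 8, 11, 4, 4, 1, 1] sum 36, len 7
end 11: [7, 8, 11, 4, 4, 1, 1, 4] sum 40, len 8
end 12: [11, 4, 4, 1, 1, 4, 12] sum 37, len 7
end 13: [11, 4, 4, 1, 1, 4, 12, 7] sum 44, len 8
end 14: [4, 1, 1, 4, 12, 7, 8] sum 37, len 7
end 15: [4, 12, 7, 8, 7] sum 38, len 5
end 16: [12, 7, 8, 7, 6] sum 40, len 5
Shortest qualifying length: 4.

4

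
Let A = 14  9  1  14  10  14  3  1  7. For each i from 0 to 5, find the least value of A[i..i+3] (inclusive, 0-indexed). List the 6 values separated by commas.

1, 1, 1, 3, 1, 1

(14, 9, 1, 14) → min 1
(9, 1, 14, 10) → min 1
(1, 14, 10, 14) → min 1
(14, 10, 14, 3) → min 3
(10, 14, 3, 1) → min 1
(14, 3, 1, 7) → min 1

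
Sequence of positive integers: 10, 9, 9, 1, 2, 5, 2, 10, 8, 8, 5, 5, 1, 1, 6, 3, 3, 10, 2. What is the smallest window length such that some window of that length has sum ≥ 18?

add 10: running sum 10 < 18
add 9: shortest ending here [10, 9] sum 19, len 2
add 9: shortest ending here [9, 9] sum 18, len 2
add 1: shortest ending here [9, 9, 1] sum 19, len 3
add 2: shortest ending here [9, 9, 1, 2] sum 21, len 4
add 5: shortest ending here [9, 9, 1, 2, 5] sum 26, len 5
add 2: shortest ending here [9, 1, 2, 5, 2] sum 19, len 5
add 10: shortest ending here [2, 5, 2, 10] sum 19, len 4
add 8: shortest ending here [10, 8] sum 18, len 2
add 8: shortest ending here [10, 8, 8] sum 26, len 3
add 5: shortest ending here [8, 8, 5] sum 21, len 3
add 5: shortest ending here [8, 5, 5] sum 18, len 3
add 1: shortest ending here [8, 5, 5, 1] sum 19, len 4
add 1: shortest ending here [8, 5, 5, 1, 1] sum 20, len 5
add 6: shortest ending here [5, 5, 1, 1, 6] sum 18, len 5
add 3: shortest ending here [5, 5, 1, 1, 6, 3] sum 21, len 6
add 3: shortest ending here [5, 1, 1, 6, 3, 3] sum 19, len 6
add 10: shortest ending here [6, 3, 3, 10] sum 22, len 4
add 2: shortest ending here [3, 3, 10, 2] sum 18, len 4
Shortest qualifying length: 2.

2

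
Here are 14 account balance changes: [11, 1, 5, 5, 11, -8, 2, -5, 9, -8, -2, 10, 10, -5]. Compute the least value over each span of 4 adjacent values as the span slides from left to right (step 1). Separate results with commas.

1, 1, -8, -8, -8, -8, -8, -8, -8, -8, -5

11 1 5 5 → min 1
1 5 5 11 → min 1
5 5 11 -8 → min -8
5 11 -8 2 → min -8
11 -8 2 -5 → min -8
-8 2 -5 9 → min -8
2 -5 9 -8 → min -8
-5 9 -8 -2 → min -8
9 -8 -2 10 → min -8
-8 -2 10 10 → min -8
-2 10 10 -5 → min -5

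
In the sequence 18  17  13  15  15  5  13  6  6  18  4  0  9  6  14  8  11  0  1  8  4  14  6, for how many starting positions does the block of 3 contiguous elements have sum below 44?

19

(18, 17, 13) → sum 48
(17, 13, 15) → sum 45
(13, 15, 15) → sum 43  < 44 ✓
(15, 15, 5) → sum 35  < 44 ✓
(15, 5, 13) → sum 33  < 44 ✓
(5, 13, 6) → sum 24  < 44 ✓
(13, 6, 6) → sum 25  < 44 ✓
(6, 6, 18) → sum 30  < 44 ✓
(6, 18, 4) → sum 28  < 44 ✓
(18, 4, 0) → sum 22  < 44 ✓
(4, 0, 9) → sum 13  < 44 ✓
(0, 9, 6) → sum 15  < 44 ✓
(9, 6, 14) → sum 29  < 44 ✓
(6, 14, 8) → sum 28  < 44 ✓
(14, 8, 11) → sum 33  < 44 ✓
(8, 11, 0) → sum 19  < 44 ✓
(11, 0, 1) → sum 12  < 44 ✓
(0, 1, 8) → sum 9  < 44 ✓
(1, 8, 4) → sum 13  < 44 ✓
(8, 4, 14) → sum 26  < 44 ✓
(4, 14, 6) → sum 24  < 44 ✓
19 windows satisfy the condition.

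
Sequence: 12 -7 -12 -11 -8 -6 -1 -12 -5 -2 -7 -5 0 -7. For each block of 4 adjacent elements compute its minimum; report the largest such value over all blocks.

-7

12 -7 -12 -11 → min -12
-7 -12 -11 -8 → min -12
-12 -11 -8 -6 → min -12
-11 -8 -6 -1 → min -11
-8 -6 -1 -12 → min -12
-6 -1 -12 -5 → min -12
-1 -12 -5 -2 → min -12
-12 -5 -2 -7 → min -12
-5 -2 -7 -5 → min -7
-2 -7 -5 0 → min -7
-7 -5 0 -7 → min -7
Largest of these is -7.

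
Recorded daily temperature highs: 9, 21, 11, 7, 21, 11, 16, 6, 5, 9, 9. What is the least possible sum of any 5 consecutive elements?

Each size-5 window and its sum:
(9, 21, 11, 7, 21) → sum 69
(21, 11, 7, 21, 11) → sum 71
(11, 7, 21, 11, 16) → sum 66
(7, 21, 11, 16, 6) → sum 61
(21, 11, 16, 6, 5) → sum 59
(11, 16, 6, 5, 9) → sum 47
(16, 6, 5, 9, 9) → sum 45
Least of these is 45.

45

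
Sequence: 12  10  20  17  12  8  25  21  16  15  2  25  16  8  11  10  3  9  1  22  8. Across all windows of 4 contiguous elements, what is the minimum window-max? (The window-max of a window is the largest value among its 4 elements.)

10

(12, 10, 20, 17) → max 20
(10, 20, 17, 12) → max 20
(20, 17, 12, 8) → max 20
(17, 12, 8, 25) → max 25
(12, 8, 25, 21) → max 25
(8, 25, 21, 16) → max 25
(25, 21, 16, 15) → max 25
(21, 16, 15, 2) → max 21
(16, 15, 2, 25) → max 25
(15, 2, 25, 16) → max 25
(2, 25, 16, 8) → max 25
(25, 16, 8, 11) → max 25
(16, 8, 11, 10) → max 16
(8, 11, 10, 3) → max 11
(11, 10, 3, 9) → max 11
(10, 3, 9, 1) → max 10
(3, 9, 1, 22) → max 22
(9, 1, 22, 8) → max 22
Minimum of these is 10.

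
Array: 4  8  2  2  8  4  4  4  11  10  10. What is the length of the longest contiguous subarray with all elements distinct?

3

add 4: [4] len 1
add 8: [4, 8] len 2
add 2: [4, 8, 2] len 3
add 2 (repeat 2, move left end past it): [2] len 1
add 8: [2, 8] len 2
add 4: [2, 8, 4] len 3
add 4 (repeat 4, move left end past it): [4] len 1
add 4 (repeat 4, move left end past it): [4] len 1
add 11: [4, 11] len 2
add 10: [4, 11, 10] len 3
add 10 (repeat 10, move left end past it): [10] len 1
Longest all-distinct length: 3.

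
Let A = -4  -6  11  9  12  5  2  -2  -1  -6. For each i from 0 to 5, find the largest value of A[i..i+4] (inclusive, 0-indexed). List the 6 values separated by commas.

(-4, -6, 11, 9, 12) → max 12
(-6, 11, 9, 12, 5) → max 12
(11, 9, 12, 5, 2) → max 12
(9, 12, 5, 2, -2) → max 12
(12, 5, 2, -2, -1) → max 12
(5, 2, -2, -1, -6) → max 5

12, 12, 12, 12, 12, 5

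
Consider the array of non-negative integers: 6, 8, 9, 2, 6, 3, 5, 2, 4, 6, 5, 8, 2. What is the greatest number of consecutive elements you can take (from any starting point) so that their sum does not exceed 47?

10

→ 6: sum 6, len 1
→ 8: sum 14, len 2
→ 9: sum 23, len 3
→ 2: sum 25, len 4
→ 6: sum 31, len 5
→ 3: sum 34, len 6
→ 5: sum 39, len 7
→ 2: sum 41, len 8
→ 4: sum 45, len 9
→ 6 (dropped 6): sum 45, len 9
→ 5 (dropped 8): sum 42, len 9
→ 8 (dropped 9): sum 41, len 9
→ 2: sum 43, len 10
Longest length seen: 10.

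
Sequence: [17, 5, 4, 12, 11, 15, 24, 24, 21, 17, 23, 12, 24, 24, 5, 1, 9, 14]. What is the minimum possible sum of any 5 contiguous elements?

Window sums for each of the 14 positions:
17 5 4 12 11 → sum 49
5 4 12 11 15 → sum 47
4 12 11 15 24 → sum 66
12 11 15 24 24 → sum 86
11 15 24 24 21 → sum 95
15 24 24 21 17 → sum 101
24 24 21 17 23 → sum 109
24 21 17 23 12 → sum 97
21 17 23 12 24 → sum 97
17 23 12 24 24 → sum 100
23 12 24 24 5 → sum 88
12 24 24 5 1 → sum 66
24 24 5 1 9 → sum 63
24 5 1 9 14 → sum 53
Minimum of these is 47.

47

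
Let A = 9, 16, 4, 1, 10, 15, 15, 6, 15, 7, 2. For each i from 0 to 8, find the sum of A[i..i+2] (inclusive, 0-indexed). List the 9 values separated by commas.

29, 21, 15, 26, 40, 36, 36, 28, 24

9 16 4 → sum 29
16 4 1 → sum 21
4 1 10 → sum 15
1 10 15 → sum 26
10 15 15 → sum 40
15 15 6 → sum 36
15 6 15 → sum 36
6 15 7 → sum 28
15 7 2 → sum 24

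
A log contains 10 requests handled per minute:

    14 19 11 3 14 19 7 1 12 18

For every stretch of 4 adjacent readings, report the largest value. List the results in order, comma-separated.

19, 19, 19, 19, 19, 19, 18

(14, 19, 11, 3) → max 19
(19, 11, 3, 14) → max 19
(11, 3, 14, 19) → max 19
(3, 14, 19, 7) → max 19
(14, 19, 7, 1) → max 19
(19, 7, 1, 12) → max 19
(7, 1, 12, 18) → max 18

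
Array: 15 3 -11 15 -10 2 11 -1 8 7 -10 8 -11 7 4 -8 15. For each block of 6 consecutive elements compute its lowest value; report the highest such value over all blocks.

-10

15 3 -11 15 -10 2 → min -11
3 -11 15 -10 2 11 → min -11
-11 15 -10 2 11 -1 → min -11
15 -10 2 11 -1 8 → min -10
-10 2 11 -1 8 7 → min -10
2 11 -1 8 7 -10 → min -10
11 -1 8 7 -10 8 → min -10
-1 8 7 -10 8 -11 → min -11
8 7 -10 8 -11 7 → min -11
7 -10 8 -11 7 4 → min -11
-10 8 -11 7 4 -8 → min -11
8 -11 7 4 -8 15 → min -11
Highest of these is -10.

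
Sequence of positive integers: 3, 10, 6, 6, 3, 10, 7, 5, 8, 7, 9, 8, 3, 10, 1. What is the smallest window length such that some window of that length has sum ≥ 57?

add 3: running sum 3 < 57
add 10: running sum 13 < 57
add 6: running sum 19 < 57
add 6: running sum 25 < 57
add 3: running sum 28 < 57
add 10: running sum 38 < 57
add 7: running sum 45 < 57
add 5: running sum 50 < 57
end 8: [3, 10, 6, 6, 3, 10, 7, 5, 8] sum 58, len 9
end 9: [10, 6, 6, 3, 10, 7, 5, 8, 7] sum 62, len 9
end 10: [6, 6, 3, 10, 7, 5, 8, 7, 9] sum 61, len 9
end 11: [3, 10, 7, 5, 8, 7, 9, 8] sum 57, len 8
end 12: [10, 7, 5, 8, 7, 9, 8, 3] sum 57, len 8
end 13: [7, 5, 8, 7, 9, 8, 3, 10] sum 57, len 8
end 14: [7, 5, 8, 7, 9, 8, 3, 10, 1] sum 58, len 9
Shortest qualifying length: 8.

8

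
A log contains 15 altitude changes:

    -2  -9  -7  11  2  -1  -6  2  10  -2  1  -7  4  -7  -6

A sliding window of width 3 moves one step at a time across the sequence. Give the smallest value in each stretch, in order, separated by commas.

-9, -9, -7, -1, -6, -6, -6, -2, -2, -7, -7, -7, -7

(-2, -9, -7) → min -9
(-9, -7, 11) → min -9
(-7, 11, 2) → min -7
(11, 2, -1) → min -1
(2, -1, -6) → min -6
(-1, -6, 2) → min -6
(-6, 2, 10) → min -6
(2, 10, -2) → min -2
(10, -2, 1) → min -2
(-2, 1, -7) → min -7
(1, -7, 4) → min -7
(-7, 4, -7) → min -7
(4, -7, -6) → min -7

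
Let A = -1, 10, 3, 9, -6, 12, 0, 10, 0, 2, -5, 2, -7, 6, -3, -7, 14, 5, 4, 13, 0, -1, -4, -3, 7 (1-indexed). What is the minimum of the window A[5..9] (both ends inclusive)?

Elements at indices 5..9: -6, 12, 0, 10, 0
min(-6, 12, 0, 10, 0) = -6

-6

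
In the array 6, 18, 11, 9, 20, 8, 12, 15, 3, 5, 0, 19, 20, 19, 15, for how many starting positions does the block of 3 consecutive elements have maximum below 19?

6 18 11 → max 18  < 19 ✓
18 11 9 → max 18  < 19 ✓
11 9 20 → max 20
9 20 8 → max 20
20 8 12 → max 20
8 12 15 → max 15  < 19 ✓
12 15 3 → max 15  < 19 ✓
15 3 5 → max 15  < 19 ✓
3 5 0 → max 5  < 19 ✓
5 0 19 → max 19
0 19 20 → max 20
19 20 19 → max 20
20 19 15 → max 20
6 windows satisfy the condition.

6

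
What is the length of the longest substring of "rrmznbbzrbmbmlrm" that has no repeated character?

5

[r] len 1
[r] len 1
[r, m] len 2
[r, m, z] len 3
[r, m, z, n] len 4
[r, m, z, n, b] len 5
[b] len 1
[b, z] len 2
[b, z, r] len 3
[z, r, b] len 3
[z, r, b, m] len 4
[m, b] len 2
[b, m] len 2
[b, m, l] len 3
[b, m, l, r] len 4
[l, r, m] len 3
Longest all-distinct length: 5.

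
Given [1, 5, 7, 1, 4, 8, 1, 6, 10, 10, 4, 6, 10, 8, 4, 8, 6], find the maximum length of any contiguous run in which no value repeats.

[1] len 1
[1, 5] len 2
[1, 5, 7] len 3
[5, 7, 1] len 3
[5, 7, 1, 4] len 4
[5, 7, 1, 4, 8] len 5
[4, 8, 1] len 3
[4, 8, 1, 6] len 4
[4, 8, 1, 6, 10] len 5
[10] len 1
[10, 4] len 2
[10, 4, 6] len 3
[4, 6, 10] len 3
[4, 6, 10, 8] len 4
[6, 10, 8, 4] len 4
[4, 8] len 2
[4, 8, 6] len 3
Longest all-distinct length: 5.

5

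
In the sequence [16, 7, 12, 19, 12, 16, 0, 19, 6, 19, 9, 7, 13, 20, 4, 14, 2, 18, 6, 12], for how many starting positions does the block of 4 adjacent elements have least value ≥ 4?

9

(16, 7, 12, 19) → min 7  ≥ 4 ✓
(7, 12, 19, 12) → min 7  ≥ 4 ✓
(12, 19, 12, 16) → min 12  ≥ 4 ✓
(19, 12, 16, 0) → min 0
(12, 16, 0, 19) → min 0
(16, 0, 19, 6) → min 0
(0, 19, 6, 19) → min 0
(19, 6, 19, 9) → min 6  ≥ 4 ✓
(6, 19, 9, 7) → min 6  ≥ 4 ✓
(19, 9, 7, 13) → min 7  ≥ 4 ✓
(9, 7, 13, 20) → min 7  ≥ 4 ✓
(7, 13, 20, 4) → min 4  ≥ 4 ✓
(13, 20, 4, 14) → min 4  ≥ 4 ✓
(20, 4, 14, 2) → min 2
(4, 14, 2, 18) → min 2
(14, 2, 18, 6) → min 2
(2, 18, 6, 12) → min 2
9 windows satisfy the condition.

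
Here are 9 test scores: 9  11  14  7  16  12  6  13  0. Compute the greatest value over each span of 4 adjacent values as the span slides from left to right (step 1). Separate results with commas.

14, 16, 16, 16, 16, 13

(9, 11, 14, 7) → max 14
(11, 14, 7, 16) → max 16
(14, 7, 16, 12) → max 16
(7, 16, 12, 6) → max 16
(16, 12, 6, 13) → max 16
(12, 6, 13, 0) → max 13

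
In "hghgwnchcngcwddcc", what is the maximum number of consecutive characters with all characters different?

5

[h] len 1
[h, g] len 2
[g, h] len 2
[h, g] len 2
[h, g, w] len 3
[h, g, w, n] len 4
[h, g, w, n, c] len 5
[g, w, n, c, h] len 5
[h, c] len 2
[h, c, n] len 3
[h, c, n, g] len 4
[n, g, c] len 3
[n, g, c, w] len 4
[n, g, c, w, d] len 5
[d] len 1
[d, c] len 2
[c] len 1
Longest all-distinct length: 5.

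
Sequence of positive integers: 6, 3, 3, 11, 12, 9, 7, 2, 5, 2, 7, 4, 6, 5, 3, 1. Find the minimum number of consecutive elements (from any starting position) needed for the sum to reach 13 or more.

add 6: running sum 6 < 13
add 3: running sum 9 < 13
add 3: running sum 12 < 13
end 3: [3, 11] sum 14, len 2
end 4: [11, 12] sum 23, len 2
end 5: [12, 9] sum 21, len 2
end 6: [9, 7] sum 16, len 2
end 7: [9, 7, 2] sum 18, len 3
end 8: [7, 2, 5] sum 14, len 3
end 9: [7, 2, 5, 2] sum 16, len 4
end 10: [5, 2, 7] sum 14, len 3
end 11: [2, 7, 4] sum 13, len 3
end 12: [7, 4, 6] sum 17, len 3
end 13: [4, 6, 5] sum 15, len 3
end 14: [6, 5, 3] sum 14, len 3
end 15: [6, 5, 3, 1] sum 15, len 4
Shortest qualifying length: 2.

2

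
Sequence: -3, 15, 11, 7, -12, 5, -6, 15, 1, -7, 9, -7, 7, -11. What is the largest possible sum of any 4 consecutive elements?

30

[-3, 15, 11, 7] → sum 30
[15, 11, 7, -12] → sum 21
[11, 7, -12, 5] → sum 11
[7, -12, 5, -6] → sum -6
[-12, 5, -6, 15] → sum 2
[5, -6, 15, 1] → sum 15
[-6, 15, 1, -7] → sum 3
[15, 1, -7, 9] → sum 18
[1, -7, 9, -7] → sum -4
[-7, 9, -7, 7] → sum 2
[9, -7, 7, -11] → sum -2
Largest of these is 30.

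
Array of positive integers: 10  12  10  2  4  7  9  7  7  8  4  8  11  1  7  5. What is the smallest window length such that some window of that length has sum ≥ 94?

add 10: running sum 10 < 94
add 12: running sum 22 < 94
add 10: running sum 32 < 94
add 2: running sum 34 < 94
add 4: running sum 38 < 94
add 7: running sum 45 < 94
add 9: running sum 54 < 94
add 7: running sum 61 < 94
add 7: running sum 68 < 94
add 8: running sum 76 < 94
add 4: running sum 80 < 94
add 8: running sum 88 < 94
end 12: [10, 12, 10, 2, 4, 7, 9, 7, 7, 8, 4, 8, 11] sum 99, len 13
end 13: [10, 12, 10, 2, 4, 7, 9, 7, 7, 8, 4, 8, 11, 1] sum 100, len 14
end 14: [12, 10, 2, 4, 7, 9, 7, 7, 8, 4, 8, 11, 1, 7] sum 97, len 14
end 15: [12, 10, 2, 4, 7, 9, 7, 7, 8, 4, 8, 11, 1, 7, 5] sum 102, len 15
Shortest qualifying length: 13.

13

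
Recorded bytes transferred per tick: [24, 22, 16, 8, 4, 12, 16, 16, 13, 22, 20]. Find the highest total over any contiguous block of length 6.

99

Window sums for each of the 6 positions:
24 22 16 8 4 12 → sum 86
22 16 8 4 12 16 → sum 78
16 8 4 12 16 16 → sum 72
8 4 12 16 16 13 → sum 69
4 12 16 16 13 22 → sum 83
12 16 16 13 22 20 → sum 99
Highest of these is 99.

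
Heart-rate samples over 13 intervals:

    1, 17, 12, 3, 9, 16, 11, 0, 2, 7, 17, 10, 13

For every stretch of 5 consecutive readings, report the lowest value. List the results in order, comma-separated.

1, 3, 3, 0, 0, 0, 0, 0, 2

[1, 17, 12, 3, 9] → min 1
[17, 12, 3, 9, 16] → min 3
[12, 3, 9, 16, 11] → min 3
[3, 9, 16, 11, 0] → min 0
[9, 16, 11, 0, 2] → min 0
[16, 11, 0, 2, 7] → min 0
[11, 0, 2, 7, 17] → min 0
[0, 2, 7, 17, 10] → min 0
[2, 7, 17, 10, 13] → min 2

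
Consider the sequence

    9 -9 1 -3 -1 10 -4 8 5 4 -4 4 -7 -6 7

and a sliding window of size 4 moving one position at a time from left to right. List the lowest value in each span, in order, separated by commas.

-9, -9, -3, -4, -4, -4, -4, -4, -4, -7, -7, -7

(9, -9, 1, -3) → min -9
(-9, 1, -3, -1) → min -9
(1, -3, -1, 10) → min -3
(-3, -1, 10, -4) → min -4
(-1, 10, -4, 8) → min -4
(10, -4, 8, 5) → min -4
(-4, 8, 5, 4) → min -4
(8, 5, 4, -4) → min -4
(5, 4, -4, 4) → min -4
(4, -4, 4, -7) → min -7
(-4, 4, -7, -6) → min -7
(4, -7, -6, 7) → min -7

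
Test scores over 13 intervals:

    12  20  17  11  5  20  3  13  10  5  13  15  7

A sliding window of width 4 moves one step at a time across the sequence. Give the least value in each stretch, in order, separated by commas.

12 20 17 11 → min 11
20 17 11 5 → min 5
17 11 5 20 → min 5
11 5 20 3 → min 3
5 20 3 13 → min 3
20 3 13 10 → min 3
3 13 10 5 → min 3
13 10 5 13 → min 5
10 5 13 15 → min 5
5 13 15 7 → min 5

11, 5, 5, 3, 3, 3, 3, 5, 5, 5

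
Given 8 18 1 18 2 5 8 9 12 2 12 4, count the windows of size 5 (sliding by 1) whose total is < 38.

[8, 18, 1, 18, 2] → sum 47
[18, 1, 18, 2, 5] → sum 44
[1, 18, 2, 5, 8] → sum 34  < 38 ✓
[18, 2, 5, 8, 9] → sum 42
[2, 5, 8, 9, 12] → sum 36  < 38 ✓
[5, 8, 9, 12, 2] → sum 36  < 38 ✓
[8, 9, 12, 2, 12] → sum 43
[9, 12, 2, 12, 4] → sum 39
3 windows satisfy the condition.

3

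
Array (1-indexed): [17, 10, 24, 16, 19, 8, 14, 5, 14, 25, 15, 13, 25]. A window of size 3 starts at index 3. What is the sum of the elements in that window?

59

Elements at indices 3..5: 24, 16, 19
sum(24, 16, 19) = 59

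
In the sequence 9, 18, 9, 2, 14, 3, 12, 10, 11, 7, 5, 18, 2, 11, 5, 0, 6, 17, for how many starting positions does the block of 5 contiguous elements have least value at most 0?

(9, 18, 9, 2, 14) → min 2
(18, 9, 2, 14, 3) → min 2
(9, 2, 14, 3, 12) → min 2
(2, 14, 3, 12, 10) → min 2
(14, 3, 12, 10, 11) → min 3
(3, 12, 10, 11, 7) → min 3
(12, 10, 11, 7, 5) → min 5
(10, 11, 7, 5, 18) → min 5
(11, 7, 5, 18, 2) → min 2
(7, 5, 18, 2, 11) → min 2
(5, 18, 2, 11, 5) → min 2
(18, 2, 11, 5, 0) → min 0  ≤ 0 ✓
(2, 11, 5, 0, 6) → min 0  ≤ 0 ✓
(11, 5, 0, 6, 17) → min 0  ≤ 0 ✓
3 windows satisfy the condition.

3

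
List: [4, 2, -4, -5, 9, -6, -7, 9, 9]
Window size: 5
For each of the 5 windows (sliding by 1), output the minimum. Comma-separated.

[4, 2, -4, -5, 9] → min -5
[2, -4, -5, 9, -6] → min -6
[-4, -5, 9, -6, -7] → min -7
[-5, 9, -6, -7, 9] → min -7
[9, -6, -7, 9, 9] → min -7

-5, -6, -7, -7, -7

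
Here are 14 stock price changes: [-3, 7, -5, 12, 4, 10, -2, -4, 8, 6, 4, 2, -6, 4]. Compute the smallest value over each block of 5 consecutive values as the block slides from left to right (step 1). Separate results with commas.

-5, -5, -5, -4, -4, -4, -4, -4, -6, -6

(-3, 7, -5, 12, 4) → min -5
(7, -5, 12, 4, 10) → min -5
(-5, 12, 4, 10, -2) → min -5
(12, 4, 10, -2, -4) → min -4
(4, 10, -2, -4, 8) → min -4
(10, -2, -4, 8, 6) → min -4
(-2, -4, 8, 6, 4) → min -4
(-4, 8, 6, 4, 2) → min -4
(8, 6, 4, 2, -6) → min -6
(6, 4, 2, -6, 4) → min -6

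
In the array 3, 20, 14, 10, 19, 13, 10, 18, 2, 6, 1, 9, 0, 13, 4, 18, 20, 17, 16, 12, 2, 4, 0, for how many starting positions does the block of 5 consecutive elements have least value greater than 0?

[3, 20, 14, 10, 19] → min 3  > 0 ✓
[20, 14, 10, 19, 13] → min 10  > 0 ✓
[14, 10, 19, 13, 10] → min 10  > 0 ✓
[10, 19, 13, 10, 18] → min 10  > 0 ✓
[19, 13, 10, 18, 2] → min 2  > 0 ✓
[13, 10, 18, 2, 6] → min 2  > 0 ✓
[10, 18, 2, 6, 1] → min 1  > 0 ✓
[18, 2, 6, 1, 9] → min 1  > 0 ✓
[2, 6, 1, 9, 0] → min 0
[6, 1, 9, 0, 13] → min 0
[1, 9, 0, 13, 4] → min 0
[9, 0, 13, 4, 18] → min 0
[0, 13, 4, 18, 20] → min 0
[13, 4, 18, 20, 17] → min 4  > 0 ✓
[4, 18, 20, 17, 16] → min 4  > 0 ✓
[18, 20, 17, 16, 12] → min 12  > 0 ✓
[20, 17, 16, 12, 2] → min 2  > 0 ✓
[17, 16, 12, 2, 4] → min 2  > 0 ✓
[16, 12, 2, 4, 0] → min 0
13 windows satisfy the condition.

13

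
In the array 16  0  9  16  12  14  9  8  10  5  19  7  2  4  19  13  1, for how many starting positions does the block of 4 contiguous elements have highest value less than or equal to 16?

7

[16, 0, 9, 16] → max 16  ≤ 16 ✓
[0, 9, 16, 12] → max 16  ≤ 16 ✓
[9, 16, 12, 14] → max 16  ≤ 16 ✓
[16, 12, 14, 9] → max 16  ≤ 16 ✓
[12, 14, 9, 8] → max 14  ≤ 16 ✓
[14, 9, 8, 10] → max 14  ≤ 16 ✓
[9, 8, 10, 5] → max 10  ≤ 16 ✓
[8, 10, 5, 19] → max 19
[10, 5, 19, 7] → max 19
[5, 19, 7, 2] → max 19
[19, 7, 2, 4] → max 19
[7, 2, 4, 19] → max 19
[2, 4, 19, 13] → max 19
[4, 19, 13, 1] → max 19
7 windows satisfy the condition.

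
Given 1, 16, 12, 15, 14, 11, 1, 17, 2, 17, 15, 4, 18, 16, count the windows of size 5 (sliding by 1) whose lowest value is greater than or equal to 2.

1 16 12 15 14 → min 1
16 12 15 14 11 → min 11  ≥ 2 ✓
12 15 14 11 1 → min 1
15 14 11 1 17 → min 1
14 11 1 17 2 → min 1
11 1 17 2 17 → min 1
1 17 2 17 15 → min 1
17 2 17 15 4 → min 2  ≥ 2 ✓
2 17 15 4 18 → min 2  ≥ 2 ✓
17 15 4 18 16 → min 4  ≥ 2 ✓
4 windows satisfy the condition.

4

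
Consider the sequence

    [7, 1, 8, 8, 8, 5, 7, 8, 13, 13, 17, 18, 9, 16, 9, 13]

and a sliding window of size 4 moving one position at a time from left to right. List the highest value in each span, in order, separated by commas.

[7, 1, 8, 8] → max 8
[1, 8, 8, 8] → max 8
[8, 8, 8, 5] → max 8
[8, 8, 5, 7] → max 8
[8, 5, 7, 8] → max 8
[5, 7, 8, 13] → max 13
[7, 8, 13, 13] → max 13
[8, 13, 13, 17] → max 17
[13, 13, 17, 18] → max 18
[13, 17, 18, 9] → max 18
[17, 18, 9, 16] → max 18
[18, 9, 16, 9] → max 18
[9, 16, 9, 13] → max 16

8, 8, 8, 8, 8, 13, 13, 17, 18, 18, 18, 18, 16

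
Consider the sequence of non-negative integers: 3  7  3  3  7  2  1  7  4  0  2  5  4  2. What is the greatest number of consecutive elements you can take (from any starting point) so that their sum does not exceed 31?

Extend to the right; shrink from the left whenever the sum exceeds 31:
[3] sum 3 len 1
[3, 7] sum 10 len 2
[3, 7, 3] sum 13 len 3
[3, 7, 3, 3] sum 16 len 4
[3, 7, 3, 3, 7] sum 23 len 5
[3, 7, 3, 3, 7, 2] sum 25 len 6
[3, 7, 3, 3, 7, 2, 1] sum 26 len 7
[7, 3, 3, 7, 2, 1, 7] sum 30 len 7
[3, 3, 7, 2, 1, 7, 4] sum 27 len 7
[3, 3, 7, 2, 1, 7, 4, 0] sum 27 len 8
[3, 3, 7, 2, 1, 7, 4, 0, 2] sum 29 len 9
[3, 7, 2, 1, 7, 4, 0, 2, 5] sum 31 len 9
[2, 1, 7, 4, 0, 2, 5, 4] sum 25 len 8
[2, 1, 7, 4, 0, 2, 5, 4, 2] sum 27 len 9
Longest length seen: 9.

9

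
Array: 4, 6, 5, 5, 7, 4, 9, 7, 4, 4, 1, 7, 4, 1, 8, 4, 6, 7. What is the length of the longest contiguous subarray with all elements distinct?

5

[4] len 1
[4, 6] len 2
[4, 6, 5] len 3
[5] len 1
[5, 7] len 2
[5, 7, 4] len 3
[5, 7, 4, 9] len 4
[4, 9, 7] len 3
[9, 7, 4] len 3
[4] len 1
[4, 1] len 2
[4, 1, 7] len 3
[1, 7, 4] len 3
[7, 4, 1] len 3
[7, 4, 1, 8] len 4
[1, 8, 4] len 3
[1, 8, 4, 6] len 4
[1, 8, 4, 6, 7] len 5
Longest all-distinct length: 5.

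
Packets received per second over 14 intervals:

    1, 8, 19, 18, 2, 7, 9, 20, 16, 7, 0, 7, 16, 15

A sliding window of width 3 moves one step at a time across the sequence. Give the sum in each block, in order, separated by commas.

28, 45, 39, 27, 18, 36, 45, 43, 23, 14, 23, 38

Sliding a size-3 window across the 14 values:
(1, 8, 19) → sum 28
(8, 19, 18) → sum 45
(19, 18, 2) → sum 39
(18, 2, 7) → sum 27
(2, 7, 9) → sum 18
(7, 9, 20) → sum 36
(9, 20, 16) → sum 45
(20, 16, 7) → sum 43
(16, 7, 0) → sum 23
(7, 0, 7) → sum 14
(0, 7, 16) → sum 23
(7, 16, 15) → sum 38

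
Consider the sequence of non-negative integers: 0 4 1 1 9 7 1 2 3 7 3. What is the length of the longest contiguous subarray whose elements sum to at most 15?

→ 0: sum 0, len 1
→ 4: sum 4, len 2
→ 1: sum 5, len 3
→ 1: sum 6, len 4
→ 9: sum 15, len 5
→ 7 (dropped 0, 4, 1, 1, 9): sum 7, len 1
→ 1: sum 8, len 2
→ 2: sum 10, len 3
→ 3: sum 13, len 4
→ 7 (dropped 7): sum 13, len 4
→ 3 (dropped 1): sum 15, len 4
Longest length seen: 5.

5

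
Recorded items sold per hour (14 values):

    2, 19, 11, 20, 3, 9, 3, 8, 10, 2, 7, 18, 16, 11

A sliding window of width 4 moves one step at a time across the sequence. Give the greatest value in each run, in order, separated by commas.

20, 20, 20, 20, 9, 10, 10, 10, 18, 18, 18

(2, 19, 11, 20) → max 20
(19, 11, 20, 3) → max 20
(11, 20, 3, 9) → max 20
(20, 3, 9, 3) → max 20
(3, 9, 3, 8) → max 9
(9, 3, 8, 10) → max 10
(3, 8, 10, 2) → max 10
(8, 10, 2, 7) → max 10
(10, 2, 7, 18) → max 18
(2, 7, 18, 16) → max 18
(7, 18, 16, 11) → max 18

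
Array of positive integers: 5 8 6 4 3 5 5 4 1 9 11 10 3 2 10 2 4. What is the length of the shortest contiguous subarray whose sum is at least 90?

add 5: running sum 5 < 90
add 8: running sum 13 < 90
add 6: running sum 19 < 90
add 4: running sum 23 < 90
add 3: running sum 26 < 90
add 5: running sum 31 < 90
add 5: running sum 36 < 90
add 4: running sum 40 < 90
add 1: running sum 41 < 90
add 9: running sum 50 < 90
add 11: running sum 61 < 90
add 10: running sum 71 < 90
add 3: running sum 74 < 90
add 2: running sum 76 < 90
add 10: running sum 86 < 90
add 2: running sum 88 < 90
end 16: [5, 8, 6, 4, 3, 5, 5, 4, 1, 9, 11, 10, 3, 2, 10, 2, 4] sum 92, len 17
Shortest qualifying length: 17.

17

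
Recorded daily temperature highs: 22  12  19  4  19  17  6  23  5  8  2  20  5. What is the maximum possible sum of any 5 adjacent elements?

(22, 12, 19, 4, 19) → sum 76
(12, 19, 4, 19, 17) → sum 71
(19, 4, 19, 17, 6) → sum 65
(4, 19, 17, 6, 23) → sum 69
(19, 17, 6, 23, 5) → sum 70
(17, 6, 23, 5, 8) → sum 59
(6, 23, 5, 8, 2) → sum 44
(23, 5, 8, 2, 20) → sum 58
(5, 8, 2, 20, 5) → sum 40
Maximum of these is 76.

76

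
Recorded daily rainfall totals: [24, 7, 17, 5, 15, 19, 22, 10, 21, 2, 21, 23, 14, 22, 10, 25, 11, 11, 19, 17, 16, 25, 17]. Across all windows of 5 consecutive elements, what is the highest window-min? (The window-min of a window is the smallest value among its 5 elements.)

(24, 7, 17, 5, 15) → min 5
(7, 17, 5, 15, 19) → min 5
(17, 5, 15, 19, 22) → min 5
(5, 15, 19, 22, 10) → min 5
(15, 19, 22, 10, 21) → min 10
(19, 22, 10, 21, 2) → min 2
(22, 10, 21, 2, 21) → min 2
(10, 21, 2, 21, 23) → min 2
(21, 2, 21, 23, 14) → min 2
(2, 21, 23, 14, 22) → min 2
(21, 23, 14, 22, 10) → min 10
(23, 14, 22, 10, 25) → min 10
(14, 22, 10, 25, 11) → min 10
(22, 10, 25, 11, 11) → min 10
(10, 25, 11, 11, 19) → min 10
(25, 11, 11, 19, 17) → min 11
(11, 11, 19, 17, 16) → min 11
(11, 19, 17, 16, 25) → min 11
(19, 17, 16, 25, 17) → min 16
Highest of these is 16.

16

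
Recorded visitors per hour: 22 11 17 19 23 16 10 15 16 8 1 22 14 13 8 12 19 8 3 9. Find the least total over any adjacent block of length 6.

59

[22, 11, 17, 19, 23, 16] → sum 108
[11, 17, 19, 23, 16, 10] → sum 96
[17, 19, 23, 16, 10, 15] → sum 100
[19, 23, 16, 10, 15, 16] → sum 99
[23, 16, 10, 15, 16, 8] → sum 88
[16, 10, 15, 16, 8, 1] → sum 66
[10, 15, 16, 8, 1, 22] → sum 72
[15, 16, 8, 1, 22, 14] → sum 76
[16, 8, 1, 22, 14, 13] → sum 74
[8, 1, 22, 14, 13, 8] → sum 66
[1, 22, 14, 13, 8, 12] → sum 70
[22, 14, 13, 8, 12, 19] → sum 88
[14, 13, 8, 12, 19, 8] → sum 74
[13, 8, 12, 19, 8, 3] → sum 63
[8, 12, 19, 8, 3, 9] → sum 59
Least of these is 59.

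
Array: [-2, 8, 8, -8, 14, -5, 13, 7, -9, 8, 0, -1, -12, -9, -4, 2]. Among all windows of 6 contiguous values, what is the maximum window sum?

-2 8 8 -8 14 -5 → sum 15
8 8 -8 14 -5 13 → sum 30
8 -8 14 -5 13 7 → sum 29
-8 14 -5 13 7 -9 → sum 12
14 -5 13 7 -9 8 → sum 28
-5 13 7 -9 8 0 → sum 14
13 7 -9 8 0 -1 → sum 18
7 -9 8 0 -1 -12 → sum -7
-9 8 0 -1 -12 -9 → sum -23
8 0 -1 -12 -9 -4 → sum -18
0 -1 -12 -9 -4 2 → sum -24
Maximum of these is 30.

30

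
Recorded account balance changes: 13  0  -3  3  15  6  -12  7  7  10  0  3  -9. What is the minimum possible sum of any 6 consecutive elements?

9

13 0 -3 3 15 6 → sum 34
0 -3 3 15 6 -12 → sum 9
-3 3 15 6 -12 7 → sum 16
3 15 6 -12 7 7 → sum 26
15 6 -12 7 7 10 → sum 33
6 -12 7 7 10 0 → sum 18
-12 7 7 10 0 3 → sum 15
7 7 10 0 3 -9 → sum 18
Minimum of these is 9.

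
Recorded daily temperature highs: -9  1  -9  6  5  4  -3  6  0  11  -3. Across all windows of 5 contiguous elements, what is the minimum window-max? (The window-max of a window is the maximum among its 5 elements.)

6

Window maxs for each of the 7 positions:
(-9, 1, -9, 6, 5) → max 6
(1, -9, 6, 5, 4) → max 6
(-9, 6, 5, 4, -3) → max 6
(6, 5, 4, -3, 6) → max 6
(5, 4, -3, 6, 0) → max 6
(4, -3, 6, 0, 11) → max 11
(-3, 6, 0, 11, -3) → max 11
Minimum of these is 6.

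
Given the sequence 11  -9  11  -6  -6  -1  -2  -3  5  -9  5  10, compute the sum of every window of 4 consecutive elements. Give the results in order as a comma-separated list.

7, -10, -2, -15, -12, -1, -9, -2, 11

[11, -9, 11, -6] → sum 7
[-9, 11, -6, -6] → sum -10
[11, -6, -6, -1] → sum -2
[-6, -6, -1, -2] → sum -15
[-6, -1, -2, -3] → sum -12
[-1, -2, -3, 5] → sum -1
[-2, -3, 5, -9] → sum -9
[-3, 5, -9, 5] → sum -2
[5, -9, 5, 10] → sum 11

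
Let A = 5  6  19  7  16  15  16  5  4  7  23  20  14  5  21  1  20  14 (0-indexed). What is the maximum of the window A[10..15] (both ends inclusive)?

23

Elements at indices 10..15: 23, 20, 14, 5, 21, 1
max(23, 20, 14, 5, 21, 1) = 23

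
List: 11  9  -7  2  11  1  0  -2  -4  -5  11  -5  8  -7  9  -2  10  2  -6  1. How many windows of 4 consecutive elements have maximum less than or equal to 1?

2

[11, 9, -7, 2] → max 11
[9, -7, 2, 11] → max 11
[-7, 2, 11, 1] → max 11
[2, 11, 1, 0] → max 11
[11, 1, 0, -2] → max 11
[1, 0, -2, -4] → max 1  ≤ 1 ✓
[0, -2, -4, -5] → max 0  ≤ 1 ✓
[-2, -4, -5, 11] → max 11
[-4, -5, 11, -5] → max 11
[-5, 11, -5, 8] → max 11
[11, -5, 8, -7] → max 11
[-5, 8, -7, 9] → max 9
[8, -7, 9, -2] → max 9
[-7, 9, -2, 10] → max 10
[9, -2, 10, 2] → max 10
[-2, 10, 2, -6] → max 10
[10, 2, -6, 1] → max 10
2 windows satisfy the condition.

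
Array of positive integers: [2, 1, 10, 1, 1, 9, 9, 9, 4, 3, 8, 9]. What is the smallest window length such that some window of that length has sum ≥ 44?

7

add 2: running sum 2 < 44
add 1: running sum 3 < 44
add 10: running sum 13 < 44
add 1: running sum 14 < 44
add 1: running sum 15 < 44
add 9: running sum 24 < 44
add 9: running sum 33 < 44
add 9: running sum 42 < 44
end 8: [1, 10, 1, 1, 9, 9, 9, 4] sum 44, len 8
end 9: [10, 1, 1, 9, 9, 9, 4, 3] sum 46, len 8
end 10: [1, 1, 9, 9, 9, 4, 3, 8] sum 44, len 8
end 11: [9, 9, 9, 4, 3, 8, 9] sum 51, len 7
Shortest qualifying length: 7.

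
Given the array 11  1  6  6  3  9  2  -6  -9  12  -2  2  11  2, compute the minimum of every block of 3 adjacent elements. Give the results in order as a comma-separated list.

1, 1, 3, 3, 2, -6, -9, -9, -9, -2, -2, 2

11 1 6 → min 1
1 6 6 → min 1
6 6 3 → min 3
6 3 9 → min 3
3 9 2 → min 2
9 2 -6 → min -6
2 -6 -9 → min -9
-6 -9 12 → min -9
-9 12 -2 → min -9
12 -2 2 → min -2
-2 2 11 → min -2
2 11 2 → min 2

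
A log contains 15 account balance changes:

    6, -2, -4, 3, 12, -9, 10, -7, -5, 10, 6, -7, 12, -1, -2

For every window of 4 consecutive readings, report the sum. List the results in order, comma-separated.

3, 9, 2, 16, 6, -11, 8, 4, 4, 21, 10, 2

Sliding a size-4 window across the 15 values:
6 -2 -4 3 → sum 3
-2 -4 3 12 → sum 9
-4 3 12 -9 → sum 2
3 12 -9 10 → sum 16
12 -9 10 -7 → sum 6
-9 10 -7 -5 → sum -11
10 -7 -5 10 → sum 8
-7 -5 10 6 → sum 4
-5 10 6 -7 → sum 4
10 6 -7 12 → sum 21
6 -7 12 -1 → sum 10
-7 12 -1 -2 → sum 2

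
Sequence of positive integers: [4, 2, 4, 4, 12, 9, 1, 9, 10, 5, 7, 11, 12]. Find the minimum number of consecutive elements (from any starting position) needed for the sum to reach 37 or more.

add 4: running sum 4 < 37
add 2: running sum 6 < 37
add 4: running sum 10 < 37
add 4: running sum 14 < 37
add 12: running sum 26 < 37
add 9: running sum 35 < 37
add 1: running sum 36 < 37
end 7: [4, 4, 12, 9, 1, 9] sum 39, len 6
end 8: [12, 9, 1, 9, 10] sum 41, len 5
end 9: [12, 9, 1, 9, 10, 5] sum 46, len 6
end 10: [9, 1, 9, 10, 5, 7] sum 41, len 6
end 11: [9, 10, 5, 7, 11] sum 42, len 5
end 12: [10, 5, 7, 11, 12] sum 45, len 5
Shortest qualifying length: 5.

5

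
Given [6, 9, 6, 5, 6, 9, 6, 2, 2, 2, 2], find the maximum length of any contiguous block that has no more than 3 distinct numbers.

7

add 6: window [6] (1 distinct), len 1
add 9: window [6, 9] (2 distinct), len 2
add 6: window [6, 9, 6] (2 distinct), len 3
add 5: window [6, 9, 6, 5] (3 distinct), len 4
add 6: window [6, 9, 6, 5, 6] (3 distinct), len 5
add 9: window [6, 9, 6, 5, 6, 9] (3 distinct), len 6
add 6: window [6, 9, 6, 5, 6, 9, 6] (3 distinct), len 7
add 2: window [6, 9, 6, 2] (3 distinct), len 4
add 2: window [6, 9, 6, 2, 2] (3 distinct), len 5
add 2: window [6, 9, 6, 2, 2, 2] (3 distinct), len 6
add 2: window [6, 9, 6, 2, 2, 2, 2] (3 distinct), len 7
Longest length with ≤3 distinct: 7.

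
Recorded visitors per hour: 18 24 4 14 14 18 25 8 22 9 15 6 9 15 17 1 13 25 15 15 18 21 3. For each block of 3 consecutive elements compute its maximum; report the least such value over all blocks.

Each size-3 window and its max:
18 24 4 → max 24
24 4 14 → max 24
4 14 14 → max 14
14 14 18 → max 18
14 18 25 → max 25
18 25 8 → max 25
25 8 22 → max 25
8 22 9 → max 22
22 9 15 → max 22
9 15 6 → max 15
15 6 9 → max 15
6 9 15 → max 15
9 15 17 → max 17
15 17 1 → max 17
17 1 13 → max 17
1 13 25 → max 25
13 25 15 → max 25
25 15 15 → max 25
15 15 18 → max 18
15 18 21 → max 21
18 21 3 → max 21
Least of these is 14.

14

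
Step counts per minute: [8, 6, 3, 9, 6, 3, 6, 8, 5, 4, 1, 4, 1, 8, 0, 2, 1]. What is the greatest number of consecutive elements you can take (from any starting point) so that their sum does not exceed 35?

[8] sum 8 len 1
[8, 6] sum 14 len 2
[8, 6, 3] sum 17 len 3
[8, 6, 3, 9] sum 26 len 4
[8, 6, 3, 9, 6] sum 32 len 5
[8, 6, 3, 9, 6, 3] sum 35 len 6
[6, 3, 9, 6, 3, 6] sum 33 len 6
[3, 9, 6, 3, 6, 8] sum 35 len 6
[6, 3, 6, 8, 5] sum 28 len 5
[6, 3, 6, 8, 5, 4] sum 32 len 6
[6, 3, 6, 8, 5, 4, 1] sum 33 len 7
[3, 6, 8, 5, 4, 1, 4] sum 31 len 7
[3, 6, 8, 5, 4, 1, 4, 1] sum 32 len 8
[8, 5, 4, 1, 4, 1, 8] sum 31 len 7
[8, 5, 4, 1, 4, 1, 8, 0] sum 31 len 8
[8, 5, 4, 1, 4, 1, 8, 0, 2] sum 33 len 9
[8, 5, 4, 1, 4, 1, 8, 0, 2, 1] sum 34 len 10
Longest length seen: 10.

10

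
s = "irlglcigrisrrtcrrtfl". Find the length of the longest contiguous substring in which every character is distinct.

[i] len 1
[i, r] len 2
[i, r, l] len 3
[i, r, l, g] len 4
[g, l] len 2
[g, l, c] len 3
[g, l, c, i] len 4
[l, c, i, g] len 4
[l, c, i, g, r] len 5
[g, r, i] len 3
[g, r, i, s] len 4
[i, s, r] len 3
[r] len 1
[r, t] len 2
[r, t, c] len 3
[t, c, r] len 3
[r] len 1
[r, t] len 2
[r, t, f] len 3
[r, t, f, l] len 4
Longest all-distinct length: 5.

5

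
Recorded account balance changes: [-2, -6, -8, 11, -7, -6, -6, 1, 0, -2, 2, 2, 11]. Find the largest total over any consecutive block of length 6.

[-2, -6, -8, 11, -7, -6] → sum -18
[-6, -8, 11, -7, -6, -6] → sum -22
[-8, 11, -7, -6, -6, 1] → sum -15
[11, -7, -6, -6, 1, 0] → sum -7
[-7, -6, -6, 1, 0, -2] → sum -20
[-6, -6, 1, 0, -2, 2] → sum -11
[-6, 1, 0, -2, 2, 2] → sum -3
[1, 0, -2, 2, 2, 11] → sum 14
Largest of these is 14.

14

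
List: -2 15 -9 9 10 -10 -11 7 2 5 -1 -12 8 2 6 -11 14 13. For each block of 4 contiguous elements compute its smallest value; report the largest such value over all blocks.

-1

Window mins for each of the 15 positions:
(-2, 15, -9, 9) → min -9
(15, -9, 9, 10) → min -9
(-9, 9, 10, -10) → min -10
(9, 10, -10, -11) → min -11
(10, -10, -11, 7) → min -11
(-10, -11, 7, 2) → min -11
(-11, 7, 2, 5) → min -11
(7, 2, 5, -1) → min -1
(2, 5, -1, -12) → min -12
(5, -1, -12, 8) → min -12
(-1, -12, 8, 2) → min -12
(-12, 8, 2, 6) → min -12
(8, 2, 6, -11) → min -11
(2, 6, -11, 14) → min -11
(6, -11, 14, 13) → min -11
Largest of these is -1.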